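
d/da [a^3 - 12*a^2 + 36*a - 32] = 3*a^2 - 24*a + 36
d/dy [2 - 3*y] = -3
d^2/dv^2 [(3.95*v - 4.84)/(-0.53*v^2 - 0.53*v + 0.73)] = (-(1.06*v + 0.53)*(2.12*v + 1.06)*(3.95*v - 4.84) + (12.561*v - 0.9434)*(0.53*v^2 + 0.53*v - 0.73))/(0.53*v^2 + 0.53*v - 0.73)^3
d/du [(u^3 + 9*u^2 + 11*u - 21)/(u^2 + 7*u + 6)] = (u^4 + 14*u^3 + 70*u^2 + 150*u + 213)/(u^4 + 14*u^3 + 61*u^2 + 84*u + 36)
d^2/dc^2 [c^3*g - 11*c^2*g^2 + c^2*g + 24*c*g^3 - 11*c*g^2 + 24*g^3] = 2*g*(3*c - 11*g + 1)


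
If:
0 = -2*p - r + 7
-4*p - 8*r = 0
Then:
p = 14/3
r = -7/3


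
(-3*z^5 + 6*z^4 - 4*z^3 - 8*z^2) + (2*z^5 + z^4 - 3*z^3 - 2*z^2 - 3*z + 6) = -z^5 + 7*z^4 - 7*z^3 - 10*z^2 - 3*z + 6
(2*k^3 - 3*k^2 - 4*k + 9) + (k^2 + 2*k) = 2*k^3 - 2*k^2 - 2*k + 9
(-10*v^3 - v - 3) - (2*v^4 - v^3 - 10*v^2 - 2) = -2*v^4 - 9*v^3 + 10*v^2 - v - 1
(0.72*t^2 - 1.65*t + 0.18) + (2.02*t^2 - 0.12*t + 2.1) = 2.74*t^2 - 1.77*t + 2.28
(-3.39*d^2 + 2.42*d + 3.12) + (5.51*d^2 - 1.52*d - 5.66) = 2.12*d^2 + 0.9*d - 2.54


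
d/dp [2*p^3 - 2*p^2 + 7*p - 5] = 6*p^2 - 4*p + 7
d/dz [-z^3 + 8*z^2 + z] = -3*z^2 + 16*z + 1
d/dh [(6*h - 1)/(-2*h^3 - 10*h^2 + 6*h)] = (12*h^3 + 27*h^2 - 10*h + 3)/(2*h^2*(h^4 + 10*h^3 + 19*h^2 - 30*h + 9))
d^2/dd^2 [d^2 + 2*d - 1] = 2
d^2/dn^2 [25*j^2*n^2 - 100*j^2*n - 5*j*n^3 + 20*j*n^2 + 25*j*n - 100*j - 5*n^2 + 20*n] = 50*j^2 - 30*j*n + 40*j - 10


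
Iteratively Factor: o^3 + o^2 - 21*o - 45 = (o - 5)*(o^2 + 6*o + 9) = (o - 5)*(o + 3)*(o + 3)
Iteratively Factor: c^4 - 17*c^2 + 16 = (c - 1)*(c^3 + c^2 - 16*c - 16) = (c - 1)*(c + 4)*(c^2 - 3*c - 4) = (c - 4)*(c - 1)*(c + 4)*(c + 1)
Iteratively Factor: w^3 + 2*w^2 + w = (w)*(w^2 + 2*w + 1) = w*(w + 1)*(w + 1)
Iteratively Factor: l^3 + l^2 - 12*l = (l + 4)*(l^2 - 3*l) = (l - 3)*(l + 4)*(l)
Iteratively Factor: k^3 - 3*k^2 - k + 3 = (k - 3)*(k^2 - 1) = (k - 3)*(k + 1)*(k - 1)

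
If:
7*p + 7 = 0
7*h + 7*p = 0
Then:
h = 1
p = -1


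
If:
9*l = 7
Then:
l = 7/9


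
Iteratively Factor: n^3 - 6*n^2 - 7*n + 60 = (n - 5)*(n^2 - n - 12) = (n - 5)*(n - 4)*(n + 3)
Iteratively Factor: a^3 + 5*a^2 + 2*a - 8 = (a + 4)*(a^2 + a - 2) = (a - 1)*(a + 4)*(a + 2)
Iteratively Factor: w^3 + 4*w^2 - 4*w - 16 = (w + 4)*(w^2 - 4) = (w + 2)*(w + 4)*(w - 2)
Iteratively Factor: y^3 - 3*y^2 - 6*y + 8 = (y - 4)*(y^2 + y - 2) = (y - 4)*(y + 2)*(y - 1)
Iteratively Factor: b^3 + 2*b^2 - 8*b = (b - 2)*(b^2 + 4*b) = (b - 2)*(b + 4)*(b)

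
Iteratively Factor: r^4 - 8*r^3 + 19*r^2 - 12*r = (r - 4)*(r^3 - 4*r^2 + 3*r) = (r - 4)*(r - 3)*(r^2 - r) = r*(r - 4)*(r - 3)*(r - 1)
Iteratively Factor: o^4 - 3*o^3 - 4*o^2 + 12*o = (o - 3)*(o^3 - 4*o) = (o - 3)*(o + 2)*(o^2 - 2*o) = o*(o - 3)*(o + 2)*(o - 2)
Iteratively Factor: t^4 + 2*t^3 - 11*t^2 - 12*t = (t)*(t^3 + 2*t^2 - 11*t - 12) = t*(t + 1)*(t^2 + t - 12) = t*(t - 3)*(t + 1)*(t + 4)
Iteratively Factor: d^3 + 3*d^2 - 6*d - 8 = (d + 4)*(d^2 - d - 2) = (d - 2)*(d + 4)*(d + 1)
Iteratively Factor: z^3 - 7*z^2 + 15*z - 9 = (z - 1)*(z^2 - 6*z + 9) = (z - 3)*(z - 1)*(z - 3)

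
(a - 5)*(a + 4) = a^2 - a - 20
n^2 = n^2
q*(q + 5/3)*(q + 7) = q^3 + 26*q^2/3 + 35*q/3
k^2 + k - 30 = (k - 5)*(k + 6)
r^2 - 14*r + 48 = (r - 8)*(r - 6)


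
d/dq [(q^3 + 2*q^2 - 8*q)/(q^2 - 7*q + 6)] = (q^4 - 14*q^3 + 12*q^2 + 24*q - 48)/(q^4 - 14*q^3 + 61*q^2 - 84*q + 36)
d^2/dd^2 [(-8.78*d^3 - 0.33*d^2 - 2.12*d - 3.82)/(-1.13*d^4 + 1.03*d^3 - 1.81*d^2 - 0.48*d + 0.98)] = (22.422364*d^9 + 2.52826200000004*d^8 - 77.5665899999999*d^7 + 23.4912679999999*d^6 + 163.37634*d^5 + 62.0523960000001*d^4 - 12.760548*d^3 + 67.572096*d^2 + 69.934056*d + 17.940448)/(1.442897*d^12 - 3.945621*d^11 + 10.530018*d^10 - 11.893945*d^9 + 9.760548*d^8 + 4.138743*d^7 - 13.803797*d^6 + 11.77842*d^5 - 2.217834*d^4 - 7.965588*d^3 + 4.537596*d^2 + 1.382976*d - 0.941192)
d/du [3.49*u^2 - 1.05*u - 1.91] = 6.98*u - 1.05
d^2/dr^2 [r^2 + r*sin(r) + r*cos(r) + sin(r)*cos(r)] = -sqrt(2)*r*sin(r + pi/4) - 2*sin(2*r) + 2*sqrt(2)*cos(r + pi/4) + 2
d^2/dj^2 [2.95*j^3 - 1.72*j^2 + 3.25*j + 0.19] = 17.7*j - 3.44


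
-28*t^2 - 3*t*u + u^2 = (-7*t + u)*(4*t + u)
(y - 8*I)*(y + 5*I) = y^2 - 3*I*y + 40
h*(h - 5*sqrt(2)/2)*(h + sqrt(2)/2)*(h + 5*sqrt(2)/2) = h^4 + sqrt(2)*h^3/2 - 25*h^2/2 - 25*sqrt(2)*h/4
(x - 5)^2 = x^2 - 10*x + 25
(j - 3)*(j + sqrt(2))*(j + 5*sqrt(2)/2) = j^3 - 3*j^2 + 7*sqrt(2)*j^2/2 - 21*sqrt(2)*j/2 + 5*j - 15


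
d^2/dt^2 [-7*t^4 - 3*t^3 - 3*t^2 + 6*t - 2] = -84*t^2 - 18*t - 6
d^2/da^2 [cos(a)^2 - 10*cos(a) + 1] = 10*cos(a) - 2*cos(2*a)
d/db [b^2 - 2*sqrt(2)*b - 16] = 2*b - 2*sqrt(2)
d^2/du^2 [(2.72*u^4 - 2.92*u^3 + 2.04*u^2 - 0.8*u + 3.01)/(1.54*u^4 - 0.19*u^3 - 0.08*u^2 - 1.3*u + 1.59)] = (-12.2584*u^9 + 31.039008*u^8 + 36.8380320000001*u^7 - 69.1001520000001*u^6 + 205.55814*u^5 - 123.041028*u^4 - 76.17412*u^3 + 33.520764*u^2 - 37.568706*u + 17.946992)/(3.652264*u^12 - 1.351812*u^11 - 0.402402*u^10 - 9.115651*u^9 + 13.615716*u^8 - 1.974882*u^7 + 6.685597*u^6 - 19.942332*u^5 + 13.66113*u^4 - 2.645857*u^3 + 7.454556*u^2 - 9.85959*u + 4.019679)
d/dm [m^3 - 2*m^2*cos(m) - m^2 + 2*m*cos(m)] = 2*m^2*sin(m) + 3*m^2 - 2*m*sin(m) - 4*m*cos(m) - 2*m + 2*cos(m)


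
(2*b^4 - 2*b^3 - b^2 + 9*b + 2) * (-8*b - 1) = -16*b^5 + 14*b^4 + 10*b^3 - 71*b^2 - 25*b - 2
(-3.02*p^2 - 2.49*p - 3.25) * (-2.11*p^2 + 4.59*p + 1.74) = 6.3722*p^4 - 8.6079*p^3 - 9.8264*p^2 - 19.2501*p - 5.655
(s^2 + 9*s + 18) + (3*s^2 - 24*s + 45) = 4*s^2 - 15*s + 63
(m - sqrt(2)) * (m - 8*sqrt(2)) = m^2 - 9*sqrt(2)*m + 16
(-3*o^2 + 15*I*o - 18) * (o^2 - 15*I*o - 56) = -3*o^4 + 60*I*o^3 + 375*o^2 - 570*I*o + 1008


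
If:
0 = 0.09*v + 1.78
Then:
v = -19.78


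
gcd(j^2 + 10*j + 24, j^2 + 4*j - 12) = j + 6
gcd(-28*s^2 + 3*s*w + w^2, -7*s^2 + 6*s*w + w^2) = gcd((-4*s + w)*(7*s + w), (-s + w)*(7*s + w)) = 7*s + w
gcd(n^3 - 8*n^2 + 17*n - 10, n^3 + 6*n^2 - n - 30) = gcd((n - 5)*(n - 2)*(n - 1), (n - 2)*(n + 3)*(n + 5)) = n - 2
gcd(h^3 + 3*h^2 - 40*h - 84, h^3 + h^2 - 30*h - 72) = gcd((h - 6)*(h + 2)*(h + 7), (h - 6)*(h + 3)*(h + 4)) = h - 6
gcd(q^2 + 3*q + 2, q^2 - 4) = q + 2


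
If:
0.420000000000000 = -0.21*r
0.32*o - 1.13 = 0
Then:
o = 3.53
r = -2.00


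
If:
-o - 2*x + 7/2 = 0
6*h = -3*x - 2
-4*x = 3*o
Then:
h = -71/24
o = -7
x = 21/4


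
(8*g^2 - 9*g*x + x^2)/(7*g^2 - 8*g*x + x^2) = (-8*g + x)/(-7*g + x)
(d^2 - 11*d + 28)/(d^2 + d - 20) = (d - 7)/(d + 5)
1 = 1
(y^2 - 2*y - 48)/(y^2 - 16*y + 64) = (y + 6)/(y - 8)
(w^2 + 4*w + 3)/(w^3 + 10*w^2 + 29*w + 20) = (w + 3)/(w^2 + 9*w + 20)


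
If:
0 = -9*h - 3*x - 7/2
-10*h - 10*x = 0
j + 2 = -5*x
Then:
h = -7/12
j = -59/12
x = 7/12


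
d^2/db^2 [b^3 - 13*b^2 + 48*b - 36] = 6*b - 26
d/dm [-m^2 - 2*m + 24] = -2*m - 2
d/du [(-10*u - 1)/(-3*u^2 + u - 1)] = (30*u^2 - 10*u - (6*u - 1)*(10*u + 1) + 10)/(3*u^2 - u + 1)^2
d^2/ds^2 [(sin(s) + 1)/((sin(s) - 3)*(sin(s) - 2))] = (-sin(s)^5 - 9*sin(s)^4 + 53*sin(s)^3 - 25*sin(s)^2 - 132*sin(s) + 98)/((sin(s) - 3)^3*(sin(s) - 2)^3)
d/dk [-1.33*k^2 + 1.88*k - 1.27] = 1.88 - 2.66*k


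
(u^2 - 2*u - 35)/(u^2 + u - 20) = (u - 7)/(u - 4)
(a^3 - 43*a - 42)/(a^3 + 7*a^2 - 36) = (a^2 - 6*a - 7)/(a^2 + a - 6)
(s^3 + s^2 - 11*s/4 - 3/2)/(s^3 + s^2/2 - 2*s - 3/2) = (s^2 + 5*s/2 + 1)/(s^2 + 2*s + 1)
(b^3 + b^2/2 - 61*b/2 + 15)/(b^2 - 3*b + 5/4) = 2*(b^2 + b - 30)/(2*b - 5)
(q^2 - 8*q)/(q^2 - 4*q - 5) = q*(8 - q)/(-q^2 + 4*q + 5)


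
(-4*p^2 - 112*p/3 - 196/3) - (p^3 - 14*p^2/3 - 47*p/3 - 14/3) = -p^3 + 2*p^2/3 - 65*p/3 - 182/3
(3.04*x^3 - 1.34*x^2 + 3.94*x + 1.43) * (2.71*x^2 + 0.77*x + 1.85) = 8.2384*x^5 - 1.2906*x^4 + 15.2696*x^3 + 4.4301*x^2 + 8.3901*x + 2.6455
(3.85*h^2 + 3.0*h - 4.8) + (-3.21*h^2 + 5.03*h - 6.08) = 0.64*h^2 + 8.03*h - 10.88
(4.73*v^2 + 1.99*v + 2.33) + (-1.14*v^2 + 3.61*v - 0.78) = 3.59*v^2 + 5.6*v + 1.55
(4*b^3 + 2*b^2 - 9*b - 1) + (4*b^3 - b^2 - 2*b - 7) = 8*b^3 + b^2 - 11*b - 8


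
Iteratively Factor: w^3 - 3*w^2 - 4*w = (w + 1)*(w^2 - 4*w) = (w - 4)*(w + 1)*(w)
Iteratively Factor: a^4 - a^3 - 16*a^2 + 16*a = (a)*(a^3 - a^2 - 16*a + 16) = a*(a - 1)*(a^2 - 16) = a*(a - 1)*(a + 4)*(a - 4)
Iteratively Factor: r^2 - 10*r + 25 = (r - 5)*(r - 5)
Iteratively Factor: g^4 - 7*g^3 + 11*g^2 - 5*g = (g)*(g^3 - 7*g^2 + 11*g - 5) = g*(g - 5)*(g^2 - 2*g + 1) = g*(g - 5)*(g - 1)*(g - 1)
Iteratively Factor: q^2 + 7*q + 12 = (q + 4)*(q + 3)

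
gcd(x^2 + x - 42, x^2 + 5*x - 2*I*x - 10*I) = 1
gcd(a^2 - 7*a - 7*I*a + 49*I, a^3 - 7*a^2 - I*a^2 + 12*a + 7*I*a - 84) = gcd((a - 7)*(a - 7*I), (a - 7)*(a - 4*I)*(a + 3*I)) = a - 7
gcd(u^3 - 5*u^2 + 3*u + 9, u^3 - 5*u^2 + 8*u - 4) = 1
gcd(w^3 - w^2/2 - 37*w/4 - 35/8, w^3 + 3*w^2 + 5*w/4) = w^2 + 3*w + 5/4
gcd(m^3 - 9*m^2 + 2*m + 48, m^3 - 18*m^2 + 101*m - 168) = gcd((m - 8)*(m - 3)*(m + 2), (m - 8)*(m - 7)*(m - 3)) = m^2 - 11*m + 24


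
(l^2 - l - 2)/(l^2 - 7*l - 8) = (l - 2)/(l - 8)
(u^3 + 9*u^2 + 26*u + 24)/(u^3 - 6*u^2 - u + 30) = (u^2 + 7*u + 12)/(u^2 - 8*u + 15)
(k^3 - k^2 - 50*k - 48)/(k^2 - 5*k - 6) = (k^2 - 2*k - 48)/(k - 6)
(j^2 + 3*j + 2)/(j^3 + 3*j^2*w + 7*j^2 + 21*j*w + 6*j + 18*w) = (j + 2)/(j^2 + 3*j*w + 6*j + 18*w)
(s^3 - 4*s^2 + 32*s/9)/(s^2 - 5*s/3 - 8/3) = s*(3*s - 4)/(3*(s + 1))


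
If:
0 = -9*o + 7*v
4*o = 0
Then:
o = 0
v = 0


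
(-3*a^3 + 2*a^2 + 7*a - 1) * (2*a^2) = -6*a^5 + 4*a^4 + 14*a^3 - 2*a^2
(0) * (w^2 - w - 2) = 0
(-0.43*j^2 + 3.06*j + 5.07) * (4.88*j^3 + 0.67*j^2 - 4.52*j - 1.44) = -2.0984*j^5 + 14.6447*j^4 + 28.7354*j^3 - 9.8151*j^2 - 27.3228*j - 7.3008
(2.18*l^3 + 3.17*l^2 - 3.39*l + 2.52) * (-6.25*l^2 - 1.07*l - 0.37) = -13.625*l^5 - 22.1451*l^4 + 16.989*l^3 - 13.2956*l^2 - 1.4421*l - 0.9324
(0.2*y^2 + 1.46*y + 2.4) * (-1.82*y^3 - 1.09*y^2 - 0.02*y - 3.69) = -0.364*y^5 - 2.8752*y^4 - 5.9634*y^3 - 3.3832*y^2 - 5.4354*y - 8.856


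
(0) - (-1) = 1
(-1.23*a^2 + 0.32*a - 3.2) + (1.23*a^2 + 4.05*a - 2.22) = 4.37*a - 5.42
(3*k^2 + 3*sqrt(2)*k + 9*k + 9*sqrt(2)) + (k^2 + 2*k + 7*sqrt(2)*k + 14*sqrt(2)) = 4*k^2 + 11*k + 10*sqrt(2)*k + 23*sqrt(2)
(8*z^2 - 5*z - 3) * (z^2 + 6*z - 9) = 8*z^4 + 43*z^3 - 105*z^2 + 27*z + 27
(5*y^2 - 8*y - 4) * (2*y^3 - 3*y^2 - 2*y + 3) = 10*y^5 - 31*y^4 + 6*y^3 + 43*y^2 - 16*y - 12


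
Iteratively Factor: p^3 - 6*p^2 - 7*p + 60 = (p - 4)*(p^2 - 2*p - 15) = (p - 4)*(p + 3)*(p - 5)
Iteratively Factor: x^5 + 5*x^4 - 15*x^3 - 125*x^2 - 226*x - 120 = (x + 4)*(x^4 + x^3 - 19*x^2 - 49*x - 30) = (x + 2)*(x + 4)*(x^3 - x^2 - 17*x - 15) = (x + 2)*(x + 3)*(x + 4)*(x^2 - 4*x - 5) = (x - 5)*(x + 2)*(x + 3)*(x + 4)*(x + 1)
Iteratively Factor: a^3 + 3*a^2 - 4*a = (a)*(a^2 + 3*a - 4) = a*(a - 1)*(a + 4)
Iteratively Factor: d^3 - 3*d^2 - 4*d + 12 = (d - 3)*(d^2 - 4) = (d - 3)*(d - 2)*(d + 2)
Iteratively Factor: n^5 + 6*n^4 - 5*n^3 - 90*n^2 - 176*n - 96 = (n + 3)*(n^4 + 3*n^3 - 14*n^2 - 48*n - 32) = (n + 1)*(n + 3)*(n^3 + 2*n^2 - 16*n - 32) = (n - 4)*(n + 1)*(n + 3)*(n^2 + 6*n + 8) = (n - 4)*(n + 1)*(n + 2)*(n + 3)*(n + 4)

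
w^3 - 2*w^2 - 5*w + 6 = (w - 3)*(w - 1)*(w + 2)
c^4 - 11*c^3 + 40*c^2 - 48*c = c*(c - 4)^2*(c - 3)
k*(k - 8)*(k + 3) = k^3 - 5*k^2 - 24*k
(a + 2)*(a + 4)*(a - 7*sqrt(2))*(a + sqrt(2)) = a^4 - 6*sqrt(2)*a^3 + 6*a^3 - 36*sqrt(2)*a^2 - 6*a^2 - 84*a - 48*sqrt(2)*a - 112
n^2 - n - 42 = (n - 7)*(n + 6)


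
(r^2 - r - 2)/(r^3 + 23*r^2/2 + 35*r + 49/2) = 2*(r - 2)/(2*r^2 + 21*r + 49)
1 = 1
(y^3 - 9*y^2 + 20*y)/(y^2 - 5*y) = y - 4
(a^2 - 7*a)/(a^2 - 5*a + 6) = a*(a - 7)/(a^2 - 5*a + 6)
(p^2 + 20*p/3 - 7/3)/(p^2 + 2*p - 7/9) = 3*(p + 7)/(3*p + 7)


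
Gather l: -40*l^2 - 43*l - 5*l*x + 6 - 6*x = -40*l^2 + l*(-5*x - 43) - 6*x + 6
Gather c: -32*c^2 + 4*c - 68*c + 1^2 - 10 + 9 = -32*c^2 - 64*c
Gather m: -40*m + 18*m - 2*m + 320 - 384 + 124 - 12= 48 - 24*m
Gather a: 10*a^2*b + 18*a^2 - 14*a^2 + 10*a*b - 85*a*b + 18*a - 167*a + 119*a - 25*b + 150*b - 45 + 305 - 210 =a^2*(10*b + 4) + a*(-75*b - 30) + 125*b + 50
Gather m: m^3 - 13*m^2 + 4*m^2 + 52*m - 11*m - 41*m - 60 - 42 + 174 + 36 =m^3 - 9*m^2 + 108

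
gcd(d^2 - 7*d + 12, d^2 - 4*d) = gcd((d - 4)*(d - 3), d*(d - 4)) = d - 4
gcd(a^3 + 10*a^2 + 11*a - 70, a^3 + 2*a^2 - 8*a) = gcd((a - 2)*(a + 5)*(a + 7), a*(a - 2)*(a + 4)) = a - 2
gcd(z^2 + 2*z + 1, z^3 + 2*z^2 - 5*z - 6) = z + 1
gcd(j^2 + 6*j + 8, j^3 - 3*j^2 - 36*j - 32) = j + 4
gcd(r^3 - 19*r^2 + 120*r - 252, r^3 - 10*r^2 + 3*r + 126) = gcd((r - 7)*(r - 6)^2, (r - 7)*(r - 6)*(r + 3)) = r^2 - 13*r + 42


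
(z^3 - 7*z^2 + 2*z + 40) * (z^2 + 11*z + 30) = z^5 + 4*z^4 - 45*z^3 - 148*z^2 + 500*z + 1200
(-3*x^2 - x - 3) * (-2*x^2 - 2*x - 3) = 6*x^4 + 8*x^3 + 17*x^2 + 9*x + 9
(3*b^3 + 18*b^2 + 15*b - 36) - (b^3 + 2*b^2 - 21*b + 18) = 2*b^3 + 16*b^2 + 36*b - 54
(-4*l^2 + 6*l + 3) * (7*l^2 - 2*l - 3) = -28*l^4 + 50*l^3 + 21*l^2 - 24*l - 9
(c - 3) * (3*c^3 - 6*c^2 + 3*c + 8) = 3*c^4 - 15*c^3 + 21*c^2 - c - 24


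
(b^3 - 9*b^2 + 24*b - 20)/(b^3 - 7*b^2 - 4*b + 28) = (b^2 - 7*b + 10)/(b^2 - 5*b - 14)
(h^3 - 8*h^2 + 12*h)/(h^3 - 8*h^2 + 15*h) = (h^2 - 8*h + 12)/(h^2 - 8*h + 15)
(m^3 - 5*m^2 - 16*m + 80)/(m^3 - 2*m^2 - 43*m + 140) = (m + 4)/(m + 7)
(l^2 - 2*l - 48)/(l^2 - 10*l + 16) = (l + 6)/(l - 2)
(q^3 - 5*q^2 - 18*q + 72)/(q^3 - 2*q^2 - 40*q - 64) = (q^2 - 9*q + 18)/(q^2 - 6*q - 16)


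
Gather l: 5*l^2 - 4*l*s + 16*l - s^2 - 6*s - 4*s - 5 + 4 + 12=5*l^2 + l*(16 - 4*s) - s^2 - 10*s + 11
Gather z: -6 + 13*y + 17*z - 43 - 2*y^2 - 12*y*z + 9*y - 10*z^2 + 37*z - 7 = -2*y^2 + 22*y - 10*z^2 + z*(54 - 12*y) - 56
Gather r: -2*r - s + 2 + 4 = -2*r - s + 6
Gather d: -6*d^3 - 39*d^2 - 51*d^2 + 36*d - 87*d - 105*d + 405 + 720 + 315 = -6*d^3 - 90*d^2 - 156*d + 1440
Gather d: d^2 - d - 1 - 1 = d^2 - d - 2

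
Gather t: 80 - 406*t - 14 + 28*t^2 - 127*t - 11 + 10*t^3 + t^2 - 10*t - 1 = 10*t^3 + 29*t^2 - 543*t + 54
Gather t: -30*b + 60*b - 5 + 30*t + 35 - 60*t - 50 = 30*b - 30*t - 20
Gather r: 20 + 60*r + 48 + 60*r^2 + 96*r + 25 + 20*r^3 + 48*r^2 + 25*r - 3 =20*r^3 + 108*r^2 + 181*r + 90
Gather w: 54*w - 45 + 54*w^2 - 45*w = 54*w^2 + 9*w - 45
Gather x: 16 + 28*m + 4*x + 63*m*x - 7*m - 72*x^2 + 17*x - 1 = 21*m - 72*x^2 + x*(63*m + 21) + 15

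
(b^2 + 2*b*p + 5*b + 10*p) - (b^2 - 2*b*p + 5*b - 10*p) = 4*b*p + 20*p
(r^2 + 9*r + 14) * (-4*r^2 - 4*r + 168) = -4*r^4 - 40*r^3 + 76*r^2 + 1456*r + 2352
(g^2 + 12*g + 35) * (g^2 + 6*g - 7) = g^4 + 18*g^3 + 100*g^2 + 126*g - 245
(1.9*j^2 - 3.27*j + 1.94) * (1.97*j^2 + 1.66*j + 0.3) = 3.743*j^4 - 3.2879*j^3 - 1.0364*j^2 + 2.2394*j + 0.582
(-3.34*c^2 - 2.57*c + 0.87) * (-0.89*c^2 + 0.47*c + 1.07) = 2.9726*c^4 + 0.7175*c^3 - 5.556*c^2 - 2.341*c + 0.9309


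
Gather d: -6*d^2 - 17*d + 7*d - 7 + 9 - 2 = -6*d^2 - 10*d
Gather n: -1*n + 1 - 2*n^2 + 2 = -2*n^2 - n + 3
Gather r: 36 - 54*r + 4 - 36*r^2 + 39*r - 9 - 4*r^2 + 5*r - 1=-40*r^2 - 10*r + 30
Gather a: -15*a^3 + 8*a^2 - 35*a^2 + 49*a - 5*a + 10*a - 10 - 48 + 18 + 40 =-15*a^3 - 27*a^2 + 54*a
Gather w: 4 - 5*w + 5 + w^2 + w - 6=w^2 - 4*w + 3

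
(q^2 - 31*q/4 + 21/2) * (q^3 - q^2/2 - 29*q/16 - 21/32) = q^5 - 33*q^4/4 + 201*q^3/16 + 521*q^2/64 - 1785*q/128 - 441/64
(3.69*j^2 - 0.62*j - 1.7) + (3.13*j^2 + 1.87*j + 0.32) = 6.82*j^2 + 1.25*j - 1.38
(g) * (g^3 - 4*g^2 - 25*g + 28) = g^4 - 4*g^3 - 25*g^2 + 28*g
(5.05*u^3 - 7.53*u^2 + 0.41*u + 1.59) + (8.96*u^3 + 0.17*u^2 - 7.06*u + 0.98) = 14.01*u^3 - 7.36*u^2 - 6.65*u + 2.57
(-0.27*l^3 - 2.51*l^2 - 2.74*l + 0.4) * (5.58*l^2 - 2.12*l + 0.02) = -1.5066*l^5 - 13.4334*l^4 - 9.9734*l^3 + 7.9906*l^2 - 0.9028*l + 0.008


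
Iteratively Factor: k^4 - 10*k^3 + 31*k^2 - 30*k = (k - 5)*(k^3 - 5*k^2 + 6*k) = (k - 5)*(k - 2)*(k^2 - 3*k) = (k - 5)*(k - 3)*(k - 2)*(k)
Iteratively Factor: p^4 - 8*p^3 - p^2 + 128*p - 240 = (p - 4)*(p^3 - 4*p^2 - 17*p + 60) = (p - 4)*(p + 4)*(p^2 - 8*p + 15) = (p - 5)*(p - 4)*(p + 4)*(p - 3)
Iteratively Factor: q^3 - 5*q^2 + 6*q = (q - 3)*(q^2 - 2*q) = (q - 3)*(q - 2)*(q)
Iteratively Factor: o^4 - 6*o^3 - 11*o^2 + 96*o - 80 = (o + 4)*(o^3 - 10*o^2 + 29*o - 20) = (o - 1)*(o + 4)*(o^2 - 9*o + 20) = (o - 5)*(o - 1)*(o + 4)*(o - 4)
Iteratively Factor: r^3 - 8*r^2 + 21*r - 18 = (r - 3)*(r^2 - 5*r + 6) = (r - 3)^2*(r - 2)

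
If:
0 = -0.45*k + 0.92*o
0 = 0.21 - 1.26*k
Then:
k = 0.17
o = 0.08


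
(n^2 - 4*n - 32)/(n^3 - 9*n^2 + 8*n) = (n + 4)/(n*(n - 1))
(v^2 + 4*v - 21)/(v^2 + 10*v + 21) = (v - 3)/(v + 3)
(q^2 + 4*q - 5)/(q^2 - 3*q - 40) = (q - 1)/(q - 8)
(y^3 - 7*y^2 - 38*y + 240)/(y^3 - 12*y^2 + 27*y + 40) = (y + 6)/(y + 1)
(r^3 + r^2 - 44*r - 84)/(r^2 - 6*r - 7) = (r^2 + 8*r + 12)/(r + 1)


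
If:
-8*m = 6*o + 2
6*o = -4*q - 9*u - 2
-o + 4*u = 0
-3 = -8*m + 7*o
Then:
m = 1/26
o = -5/13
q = 61/208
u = -5/52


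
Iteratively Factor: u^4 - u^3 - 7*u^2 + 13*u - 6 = (u - 1)*(u^3 - 7*u + 6) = (u - 1)^2*(u^2 + u - 6) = (u - 2)*(u - 1)^2*(u + 3)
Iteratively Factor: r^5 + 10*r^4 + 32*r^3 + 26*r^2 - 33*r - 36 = (r - 1)*(r^4 + 11*r^3 + 43*r^2 + 69*r + 36) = (r - 1)*(r + 1)*(r^3 + 10*r^2 + 33*r + 36) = (r - 1)*(r + 1)*(r + 3)*(r^2 + 7*r + 12) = (r - 1)*(r + 1)*(r + 3)*(r + 4)*(r + 3)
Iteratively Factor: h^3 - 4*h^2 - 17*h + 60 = (h - 5)*(h^2 + h - 12) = (h - 5)*(h - 3)*(h + 4)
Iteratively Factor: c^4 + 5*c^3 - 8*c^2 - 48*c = (c + 4)*(c^3 + c^2 - 12*c) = (c - 3)*(c + 4)*(c^2 + 4*c) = c*(c - 3)*(c + 4)*(c + 4)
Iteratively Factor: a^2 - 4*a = (a)*(a - 4)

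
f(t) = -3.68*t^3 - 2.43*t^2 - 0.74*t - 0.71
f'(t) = -11.04*t^2 - 4.86*t - 0.74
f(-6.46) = 894.74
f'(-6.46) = -430.06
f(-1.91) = 17.48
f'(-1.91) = -31.73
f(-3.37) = 115.03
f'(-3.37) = -109.74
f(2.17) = -51.36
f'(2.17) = -63.27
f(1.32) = -14.38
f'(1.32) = -26.39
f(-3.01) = 79.86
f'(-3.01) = -86.13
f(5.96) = -870.53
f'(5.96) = -421.86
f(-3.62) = 144.70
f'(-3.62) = -127.82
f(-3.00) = 79.00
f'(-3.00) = -85.52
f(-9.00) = 2491.84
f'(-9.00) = -851.24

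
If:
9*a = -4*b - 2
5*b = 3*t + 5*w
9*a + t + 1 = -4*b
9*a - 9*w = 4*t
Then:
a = -118/585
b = -3/65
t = 1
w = -42/65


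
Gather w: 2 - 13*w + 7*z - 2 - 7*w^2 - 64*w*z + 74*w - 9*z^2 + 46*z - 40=-7*w^2 + w*(61 - 64*z) - 9*z^2 + 53*z - 40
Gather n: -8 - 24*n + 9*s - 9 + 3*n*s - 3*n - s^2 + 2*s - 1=n*(3*s - 27) - s^2 + 11*s - 18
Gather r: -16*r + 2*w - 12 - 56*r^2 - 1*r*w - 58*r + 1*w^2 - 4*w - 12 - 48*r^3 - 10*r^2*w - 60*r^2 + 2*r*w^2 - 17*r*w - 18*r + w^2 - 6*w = -48*r^3 + r^2*(-10*w - 116) + r*(2*w^2 - 18*w - 92) + 2*w^2 - 8*w - 24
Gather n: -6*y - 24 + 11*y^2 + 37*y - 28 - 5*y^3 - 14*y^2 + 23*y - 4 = -5*y^3 - 3*y^2 + 54*y - 56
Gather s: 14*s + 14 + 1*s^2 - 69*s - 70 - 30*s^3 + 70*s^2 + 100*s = -30*s^3 + 71*s^2 + 45*s - 56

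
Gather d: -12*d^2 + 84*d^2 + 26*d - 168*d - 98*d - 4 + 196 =72*d^2 - 240*d + 192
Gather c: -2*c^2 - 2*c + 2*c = -2*c^2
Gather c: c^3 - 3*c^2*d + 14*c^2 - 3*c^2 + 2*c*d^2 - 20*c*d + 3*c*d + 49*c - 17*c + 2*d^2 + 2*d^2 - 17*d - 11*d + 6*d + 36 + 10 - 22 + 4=c^3 + c^2*(11 - 3*d) + c*(2*d^2 - 17*d + 32) + 4*d^2 - 22*d + 28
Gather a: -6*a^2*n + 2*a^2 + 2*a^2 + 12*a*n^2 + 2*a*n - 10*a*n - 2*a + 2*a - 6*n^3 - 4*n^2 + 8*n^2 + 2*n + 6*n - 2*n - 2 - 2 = a^2*(4 - 6*n) + a*(12*n^2 - 8*n) - 6*n^3 + 4*n^2 + 6*n - 4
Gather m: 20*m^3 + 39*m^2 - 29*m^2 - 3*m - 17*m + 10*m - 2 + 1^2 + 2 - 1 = 20*m^3 + 10*m^2 - 10*m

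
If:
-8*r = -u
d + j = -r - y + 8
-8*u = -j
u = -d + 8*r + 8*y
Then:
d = 8*y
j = 512/65 - 576*y/65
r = 8/65 - 9*y/65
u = 64/65 - 72*y/65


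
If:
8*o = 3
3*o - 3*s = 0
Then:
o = 3/8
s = 3/8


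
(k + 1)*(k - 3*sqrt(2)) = k^2 - 3*sqrt(2)*k + k - 3*sqrt(2)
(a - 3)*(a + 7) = a^2 + 4*a - 21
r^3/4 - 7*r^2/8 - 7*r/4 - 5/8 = (r/4 + 1/4)*(r - 5)*(r + 1/2)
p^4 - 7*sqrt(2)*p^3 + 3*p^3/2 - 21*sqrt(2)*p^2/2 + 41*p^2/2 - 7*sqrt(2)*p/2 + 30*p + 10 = (p + 1/2)*(p + 1)*(p - 5*sqrt(2))*(p - 2*sqrt(2))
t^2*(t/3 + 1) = t^3/3 + t^2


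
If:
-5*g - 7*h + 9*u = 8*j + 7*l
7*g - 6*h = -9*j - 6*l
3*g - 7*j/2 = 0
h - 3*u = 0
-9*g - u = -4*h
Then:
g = 0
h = 0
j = 0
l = 0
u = 0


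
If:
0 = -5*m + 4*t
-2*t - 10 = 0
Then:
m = -4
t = -5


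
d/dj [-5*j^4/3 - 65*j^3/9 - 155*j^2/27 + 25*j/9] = -20*j^3/3 - 65*j^2/3 - 310*j/27 + 25/9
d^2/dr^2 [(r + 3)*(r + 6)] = 2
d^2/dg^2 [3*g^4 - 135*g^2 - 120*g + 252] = 36*g^2 - 270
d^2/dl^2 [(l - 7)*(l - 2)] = 2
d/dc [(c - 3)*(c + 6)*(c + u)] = 3*c^2 + 2*c*u + 6*c + 3*u - 18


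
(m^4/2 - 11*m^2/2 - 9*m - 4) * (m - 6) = m^5/2 - 3*m^4 - 11*m^3/2 + 24*m^2 + 50*m + 24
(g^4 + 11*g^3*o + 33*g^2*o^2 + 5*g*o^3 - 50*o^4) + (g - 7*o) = g^4 + 11*g^3*o + 33*g^2*o^2 + 5*g*o^3 + g - 50*o^4 - 7*o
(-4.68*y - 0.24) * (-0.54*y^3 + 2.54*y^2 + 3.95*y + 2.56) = 2.5272*y^4 - 11.7576*y^3 - 19.0956*y^2 - 12.9288*y - 0.6144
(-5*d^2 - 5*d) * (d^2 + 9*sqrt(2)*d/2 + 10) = -5*d^4 - 45*sqrt(2)*d^3/2 - 5*d^3 - 50*d^2 - 45*sqrt(2)*d^2/2 - 50*d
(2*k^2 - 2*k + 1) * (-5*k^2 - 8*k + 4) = -10*k^4 - 6*k^3 + 19*k^2 - 16*k + 4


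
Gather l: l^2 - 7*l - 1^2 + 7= l^2 - 7*l + 6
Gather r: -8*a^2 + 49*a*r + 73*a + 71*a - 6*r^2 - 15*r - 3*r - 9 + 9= -8*a^2 + 144*a - 6*r^2 + r*(49*a - 18)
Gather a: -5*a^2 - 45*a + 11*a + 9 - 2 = -5*a^2 - 34*a + 7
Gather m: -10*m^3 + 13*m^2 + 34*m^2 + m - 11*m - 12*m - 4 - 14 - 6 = -10*m^3 + 47*m^2 - 22*m - 24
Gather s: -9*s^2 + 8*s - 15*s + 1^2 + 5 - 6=-9*s^2 - 7*s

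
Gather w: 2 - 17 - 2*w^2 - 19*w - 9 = -2*w^2 - 19*w - 24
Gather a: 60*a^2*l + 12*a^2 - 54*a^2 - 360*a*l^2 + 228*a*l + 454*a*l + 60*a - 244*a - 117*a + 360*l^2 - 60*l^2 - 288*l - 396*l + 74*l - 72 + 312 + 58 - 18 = a^2*(60*l - 42) + a*(-360*l^2 + 682*l - 301) + 300*l^2 - 610*l + 280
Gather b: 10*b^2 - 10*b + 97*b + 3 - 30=10*b^2 + 87*b - 27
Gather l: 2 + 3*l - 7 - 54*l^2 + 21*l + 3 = -54*l^2 + 24*l - 2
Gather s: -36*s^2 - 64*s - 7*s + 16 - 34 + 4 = -36*s^2 - 71*s - 14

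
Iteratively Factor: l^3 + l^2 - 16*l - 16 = (l + 4)*(l^2 - 3*l - 4) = (l - 4)*(l + 4)*(l + 1)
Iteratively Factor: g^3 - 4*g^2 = (g - 4)*(g^2) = g*(g - 4)*(g)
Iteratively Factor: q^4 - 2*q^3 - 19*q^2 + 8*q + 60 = (q - 5)*(q^3 + 3*q^2 - 4*q - 12) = (q - 5)*(q + 3)*(q^2 - 4) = (q - 5)*(q - 2)*(q + 3)*(q + 2)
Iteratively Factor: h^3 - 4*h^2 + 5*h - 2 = (h - 1)*(h^2 - 3*h + 2) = (h - 2)*(h - 1)*(h - 1)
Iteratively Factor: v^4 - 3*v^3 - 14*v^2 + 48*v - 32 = (v - 2)*(v^3 - v^2 - 16*v + 16) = (v - 2)*(v + 4)*(v^2 - 5*v + 4) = (v - 4)*(v - 2)*(v + 4)*(v - 1)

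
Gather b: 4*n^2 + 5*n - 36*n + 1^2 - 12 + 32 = 4*n^2 - 31*n + 21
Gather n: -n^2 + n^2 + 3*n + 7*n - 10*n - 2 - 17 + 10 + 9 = 0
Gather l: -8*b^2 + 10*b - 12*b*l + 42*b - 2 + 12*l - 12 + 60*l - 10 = -8*b^2 + 52*b + l*(72 - 12*b) - 24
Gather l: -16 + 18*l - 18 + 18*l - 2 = 36*l - 36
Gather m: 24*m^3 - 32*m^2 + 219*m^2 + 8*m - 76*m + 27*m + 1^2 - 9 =24*m^3 + 187*m^2 - 41*m - 8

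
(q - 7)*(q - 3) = q^2 - 10*q + 21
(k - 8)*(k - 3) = k^2 - 11*k + 24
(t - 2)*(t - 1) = t^2 - 3*t + 2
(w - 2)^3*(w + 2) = w^4 - 4*w^3 + 16*w - 16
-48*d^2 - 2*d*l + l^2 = (-8*d + l)*(6*d + l)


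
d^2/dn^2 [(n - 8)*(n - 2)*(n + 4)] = 6*n - 12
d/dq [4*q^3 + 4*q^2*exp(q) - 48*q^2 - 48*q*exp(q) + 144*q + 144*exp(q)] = 4*q^2*exp(q) + 12*q^2 - 40*q*exp(q) - 96*q + 96*exp(q) + 144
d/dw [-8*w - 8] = -8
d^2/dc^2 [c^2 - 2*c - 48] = 2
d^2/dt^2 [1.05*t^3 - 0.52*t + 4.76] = 6.3*t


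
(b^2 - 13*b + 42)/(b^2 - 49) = (b - 6)/(b + 7)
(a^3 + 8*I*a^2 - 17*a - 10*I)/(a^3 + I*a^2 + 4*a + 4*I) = (a + 5*I)/(a - 2*I)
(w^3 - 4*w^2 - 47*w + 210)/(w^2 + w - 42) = w - 5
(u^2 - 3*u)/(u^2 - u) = (u - 3)/(u - 1)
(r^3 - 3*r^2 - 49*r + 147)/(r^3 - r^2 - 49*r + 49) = (r - 3)/(r - 1)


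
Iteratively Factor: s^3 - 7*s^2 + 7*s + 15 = (s - 3)*(s^2 - 4*s - 5) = (s - 5)*(s - 3)*(s + 1)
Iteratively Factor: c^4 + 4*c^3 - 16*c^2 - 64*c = (c - 4)*(c^3 + 8*c^2 + 16*c) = c*(c - 4)*(c^2 + 8*c + 16) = c*(c - 4)*(c + 4)*(c + 4)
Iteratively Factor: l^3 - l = (l)*(l^2 - 1) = l*(l - 1)*(l + 1)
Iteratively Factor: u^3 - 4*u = (u)*(u^2 - 4) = u*(u - 2)*(u + 2)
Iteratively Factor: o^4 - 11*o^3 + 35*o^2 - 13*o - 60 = (o - 4)*(o^3 - 7*o^2 + 7*o + 15) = (o - 5)*(o - 4)*(o^2 - 2*o - 3) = (o - 5)*(o - 4)*(o - 3)*(o + 1)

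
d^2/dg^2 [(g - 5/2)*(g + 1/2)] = 2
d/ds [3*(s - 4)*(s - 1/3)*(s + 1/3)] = 9*s^2 - 24*s - 1/3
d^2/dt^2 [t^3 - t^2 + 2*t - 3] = 6*t - 2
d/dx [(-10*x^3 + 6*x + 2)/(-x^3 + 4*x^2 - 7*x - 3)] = 4*(-10*x^4 + 38*x^3 + 18*x^2 - 4*x - 1)/(x^6 - 8*x^5 + 30*x^4 - 50*x^3 + 25*x^2 + 42*x + 9)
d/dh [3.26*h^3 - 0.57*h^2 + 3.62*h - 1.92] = 9.78*h^2 - 1.14*h + 3.62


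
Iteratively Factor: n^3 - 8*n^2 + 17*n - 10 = (n - 1)*(n^2 - 7*n + 10) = (n - 2)*(n - 1)*(n - 5)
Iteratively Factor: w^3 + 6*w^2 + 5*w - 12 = (w + 3)*(w^2 + 3*w - 4) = (w + 3)*(w + 4)*(w - 1)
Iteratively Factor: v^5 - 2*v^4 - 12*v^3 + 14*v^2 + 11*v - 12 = (v + 1)*(v^4 - 3*v^3 - 9*v^2 + 23*v - 12) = (v + 1)*(v + 3)*(v^3 - 6*v^2 + 9*v - 4) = (v - 1)*(v + 1)*(v + 3)*(v^2 - 5*v + 4) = (v - 1)^2*(v + 1)*(v + 3)*(v - 4)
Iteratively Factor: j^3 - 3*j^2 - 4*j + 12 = (j - 2)*(j^2 - j - 6) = (j - 2)*(j + 2)*(j - 3)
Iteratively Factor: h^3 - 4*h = (h - 2)*(h^2 + 2*h) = (h - 2)*(h + 2)*(h)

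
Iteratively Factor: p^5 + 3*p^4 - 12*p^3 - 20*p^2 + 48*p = (p - 2)*(p^4 + 5*p^3 - 2*p^2 - 24*p) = (p - 2)*(p + 3)*(p^3 + 2*p^2 - 8*p) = (p - 2)*(p + 3)*(p + 4)*(p^2 - 2*p) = p*(p - 2)*(p + 3)*(p + 4)*(p - 2)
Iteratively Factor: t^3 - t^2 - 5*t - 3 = (t + 1)*(t^2 - 2*t - 3) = (t - 3)*(t + 1)*(t + 1)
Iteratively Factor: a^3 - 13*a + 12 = (a - 3)*(a^2 + 3*a - 4) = (a - 3)*(a + 4)*(a - 1)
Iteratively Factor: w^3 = (w)*(w^2) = w^2*(w)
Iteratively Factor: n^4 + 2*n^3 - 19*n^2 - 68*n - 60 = (n + 3)*(n^3 - n^2 - 16*n - 20) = (n + 2)*(n + 3)*(n^2 - 3*n - 10) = (n + 2)^2*(n + 3)*(n - 5)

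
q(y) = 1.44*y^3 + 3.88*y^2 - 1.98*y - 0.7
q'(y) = 4.32*y^2 + 7.76*y - 1.98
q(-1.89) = 7.18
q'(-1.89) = -1.21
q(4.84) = 243.88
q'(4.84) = 136.78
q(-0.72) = 2.20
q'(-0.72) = -5.33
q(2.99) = 66.56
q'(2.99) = 59.84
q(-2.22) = 7.06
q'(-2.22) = 2.08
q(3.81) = 127.72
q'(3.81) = 90.30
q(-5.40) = -103.62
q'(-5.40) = 82.09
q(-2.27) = 6.94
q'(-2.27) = 2.67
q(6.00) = 438.14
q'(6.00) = 200.10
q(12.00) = 3022.58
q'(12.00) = 713.22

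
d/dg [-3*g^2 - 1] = -6*g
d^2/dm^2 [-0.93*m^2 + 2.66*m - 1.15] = -1.86000000000000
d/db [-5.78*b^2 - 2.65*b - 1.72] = -11.56*b - 2.65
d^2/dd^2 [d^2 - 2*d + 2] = 2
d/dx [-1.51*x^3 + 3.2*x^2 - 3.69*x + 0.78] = -4.53*x^2 + 6.4*x - 3.69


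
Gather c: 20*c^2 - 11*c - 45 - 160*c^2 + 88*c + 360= -140*c^2 + 77*c + 315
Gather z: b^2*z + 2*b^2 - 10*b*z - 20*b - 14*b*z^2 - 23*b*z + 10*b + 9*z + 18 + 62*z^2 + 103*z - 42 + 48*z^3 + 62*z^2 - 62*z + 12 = 2*b^2 - 10*b + 48*z^3 + z^2*(124 - 14*b) + z*(b^2 - 33*b + 50) - 12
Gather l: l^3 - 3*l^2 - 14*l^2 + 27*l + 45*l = l^3 - 17*l^2 + 72*l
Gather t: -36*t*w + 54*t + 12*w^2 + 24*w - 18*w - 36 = t*(54 - 36*w) + 12*w^2 + 6*w - 36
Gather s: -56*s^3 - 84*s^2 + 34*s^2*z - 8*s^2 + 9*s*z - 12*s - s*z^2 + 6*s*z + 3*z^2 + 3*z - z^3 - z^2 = -56*s^3 + s^2*(34*z - 92) + s*(-z^2 + 15*z - 12) - z^3 + 2*z^2 + 3*z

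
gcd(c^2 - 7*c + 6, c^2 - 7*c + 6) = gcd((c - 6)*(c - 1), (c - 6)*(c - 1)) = c^2 - 7*c + 6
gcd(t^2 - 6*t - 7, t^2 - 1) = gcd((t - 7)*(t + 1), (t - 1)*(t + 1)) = t + 1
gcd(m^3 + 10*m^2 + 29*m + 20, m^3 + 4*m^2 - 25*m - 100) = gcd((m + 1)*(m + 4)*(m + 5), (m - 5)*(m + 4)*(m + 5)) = m^2 + 9*m + 20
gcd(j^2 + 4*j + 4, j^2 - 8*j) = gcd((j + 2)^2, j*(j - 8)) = 1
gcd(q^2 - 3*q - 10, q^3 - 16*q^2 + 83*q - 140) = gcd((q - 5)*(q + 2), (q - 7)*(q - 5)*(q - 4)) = q - 5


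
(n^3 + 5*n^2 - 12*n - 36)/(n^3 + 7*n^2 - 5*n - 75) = (n^2 + 8*n + 12)/(n^2 + 10*n + 25)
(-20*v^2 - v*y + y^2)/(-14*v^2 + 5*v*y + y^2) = (-20*v^2 - v*y + y^2)/(-14*v^2 + 5*v*y + y^2)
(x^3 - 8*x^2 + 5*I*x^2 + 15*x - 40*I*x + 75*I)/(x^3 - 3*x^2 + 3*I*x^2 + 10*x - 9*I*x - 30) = (x - 5)/(x - 2*I)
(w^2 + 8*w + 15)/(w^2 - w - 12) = (w + 5)/(w - 4)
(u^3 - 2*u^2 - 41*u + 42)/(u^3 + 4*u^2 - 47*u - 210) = (u - 1)/(u + 5)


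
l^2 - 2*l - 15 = (l - 5)*(l + 3)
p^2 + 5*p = p*(p + 5)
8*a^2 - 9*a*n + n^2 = (-8*a + n)*(-a + n)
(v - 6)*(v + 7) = v^2 + v - 42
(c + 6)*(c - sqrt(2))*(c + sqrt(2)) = c^3 + 6*c^2 - 2*c - 12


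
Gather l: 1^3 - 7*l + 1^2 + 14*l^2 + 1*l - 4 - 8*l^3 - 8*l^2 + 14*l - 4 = -8*l^3 + 6*l^2 + 8*l - 6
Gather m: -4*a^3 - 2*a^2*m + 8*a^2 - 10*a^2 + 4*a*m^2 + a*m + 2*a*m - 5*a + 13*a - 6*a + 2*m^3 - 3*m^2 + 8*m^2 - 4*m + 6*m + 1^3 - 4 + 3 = -4*a^3 - 2*a^2 + 2*a + 2*m^3 + m^2*(4*a + 5) + m*(-2*a^2 + 3*a + 2)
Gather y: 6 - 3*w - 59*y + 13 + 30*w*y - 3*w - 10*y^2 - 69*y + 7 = -6*w - 10*y^2 + y*(30*w - 128) + 26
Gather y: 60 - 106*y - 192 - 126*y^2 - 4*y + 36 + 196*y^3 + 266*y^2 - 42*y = 196*y^3 + 140*y^2 - 152*y - 96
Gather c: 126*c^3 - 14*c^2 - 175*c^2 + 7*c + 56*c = 126*c^3 - 189*c^2 + 63*c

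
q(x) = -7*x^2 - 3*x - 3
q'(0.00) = -3.00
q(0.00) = -3.00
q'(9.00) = -129.00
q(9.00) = -597.00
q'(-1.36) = 16.04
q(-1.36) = -11.87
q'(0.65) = -12.10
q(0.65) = -7.91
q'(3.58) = -53.12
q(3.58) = -103.45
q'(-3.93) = 52.02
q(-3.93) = -99.32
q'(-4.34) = 57.76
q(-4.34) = -121.83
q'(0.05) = -3.70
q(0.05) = -3.17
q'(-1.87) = 23.18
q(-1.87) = -21.87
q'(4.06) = -59.84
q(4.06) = -130.57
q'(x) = -14*x - 3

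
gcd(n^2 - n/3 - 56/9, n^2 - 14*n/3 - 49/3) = n + 7/3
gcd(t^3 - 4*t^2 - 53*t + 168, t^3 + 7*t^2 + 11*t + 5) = 1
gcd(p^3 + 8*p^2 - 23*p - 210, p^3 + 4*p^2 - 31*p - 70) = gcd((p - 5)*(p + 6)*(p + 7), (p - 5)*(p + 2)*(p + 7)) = p^2 + 2*p - 35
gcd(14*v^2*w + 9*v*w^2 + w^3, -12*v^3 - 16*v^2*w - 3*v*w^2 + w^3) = 2*v + w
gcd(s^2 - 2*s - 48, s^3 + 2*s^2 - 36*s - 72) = s + 6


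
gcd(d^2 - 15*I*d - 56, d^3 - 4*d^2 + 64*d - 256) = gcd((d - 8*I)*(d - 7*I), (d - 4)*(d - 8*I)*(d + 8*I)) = d - 8*I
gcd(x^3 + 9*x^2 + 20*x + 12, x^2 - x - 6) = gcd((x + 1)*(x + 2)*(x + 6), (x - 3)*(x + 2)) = x + 2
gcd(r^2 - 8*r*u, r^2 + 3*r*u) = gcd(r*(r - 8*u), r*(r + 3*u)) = r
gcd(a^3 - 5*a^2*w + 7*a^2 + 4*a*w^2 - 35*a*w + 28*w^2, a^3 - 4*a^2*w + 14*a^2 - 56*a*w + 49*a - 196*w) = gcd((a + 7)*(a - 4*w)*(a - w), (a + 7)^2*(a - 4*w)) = -a^2 + 4*a*w - 7*a + 28*w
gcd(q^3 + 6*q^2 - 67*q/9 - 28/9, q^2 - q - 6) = 1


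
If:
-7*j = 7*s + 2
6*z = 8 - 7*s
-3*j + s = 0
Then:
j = -1/14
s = -3/14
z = 19/12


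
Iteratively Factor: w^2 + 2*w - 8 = (w + 4)*(w - 2)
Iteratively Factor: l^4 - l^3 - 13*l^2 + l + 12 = (l + 1)*(l^3 - 2*l^2 - 11*l + 12) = (l + 1)*(l + 3)*(l^2 - 5*l + 4) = (l - 1)*(l + 1)*(l + 3)*(l - 4)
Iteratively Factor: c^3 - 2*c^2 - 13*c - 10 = (c + 2)*(c^2 - 4*c - 5) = (c + 1)*(c + 2)*(c - 5)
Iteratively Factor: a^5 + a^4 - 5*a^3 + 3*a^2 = (a - 1)*(a^4 + 2*a^3 - 3*a^2) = (a - 1)^2*(a^3 + 3*a^2) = a*(a - 1)^2*(a^2 + 3*a) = a*(a - 1)^2*(a + 3)*(a)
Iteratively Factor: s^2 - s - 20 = (s - 5)*(s + 4)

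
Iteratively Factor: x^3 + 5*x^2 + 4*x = (x)*(x^2 + 5*x + 4) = x*(x + 1)*(x + 4)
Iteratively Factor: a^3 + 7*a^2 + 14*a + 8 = (a + 2)*(a^2 + 5*a + 4) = (a + 1)*(a + 2)*(a + 4)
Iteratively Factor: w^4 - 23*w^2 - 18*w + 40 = (w - 5)*(w^3 + 5*w^2 + 2*w - 8) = (w - 5)*(w - 1)*(w^2 + 6*w + 8) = (w - 5)*(w - 1)*(w + 2)*(w + 4)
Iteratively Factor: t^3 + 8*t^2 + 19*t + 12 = (t + 4)*(t^2 + 4*t + 3) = (t + 1)*(t + 4)*(t + 3)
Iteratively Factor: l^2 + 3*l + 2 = (l + 2)*(l + 1)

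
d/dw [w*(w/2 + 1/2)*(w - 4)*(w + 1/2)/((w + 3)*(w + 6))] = (4*w^5 + 49*w^4 + 54*w^3 - 365*w^2 - 396*w - 72)/(4*(w^4 + 18*w^3 + 117*w^2 + 324*w + 324))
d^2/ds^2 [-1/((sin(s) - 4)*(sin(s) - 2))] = (4*sin(s)^4 - 18*sin(s)^3 - 2*sin(s)^2 + 84*sin(s) - 56)/((sin(s) - 4)^3*(sin(s) - 2)^3)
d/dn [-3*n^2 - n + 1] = -6*n - 1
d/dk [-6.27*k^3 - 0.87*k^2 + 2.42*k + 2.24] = -18.81*k^2 - 1.74*k + 2.42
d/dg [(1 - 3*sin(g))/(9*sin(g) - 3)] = 0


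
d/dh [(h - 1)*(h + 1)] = 2*h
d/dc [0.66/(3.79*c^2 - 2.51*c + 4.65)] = (1.6566 - 5.0028*c)/(3.79*c^2 - 2.51*c + 4.65)^2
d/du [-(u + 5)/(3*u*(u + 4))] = (u^2 + 10*u + 20)/(3*u^2*(u^2 + 8*u + 16))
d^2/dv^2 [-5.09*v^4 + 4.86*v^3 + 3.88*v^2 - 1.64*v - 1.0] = -61.08*v^2 + 29.16*v + 7.76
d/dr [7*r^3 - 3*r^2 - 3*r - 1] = 21*r^2 - 6*r - 3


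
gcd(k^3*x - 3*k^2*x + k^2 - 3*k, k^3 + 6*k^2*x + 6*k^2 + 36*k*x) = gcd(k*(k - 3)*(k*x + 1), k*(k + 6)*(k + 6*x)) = k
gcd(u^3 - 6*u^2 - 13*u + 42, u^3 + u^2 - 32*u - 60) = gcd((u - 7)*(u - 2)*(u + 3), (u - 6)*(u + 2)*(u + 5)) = 1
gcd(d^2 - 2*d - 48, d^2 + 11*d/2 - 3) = d + 6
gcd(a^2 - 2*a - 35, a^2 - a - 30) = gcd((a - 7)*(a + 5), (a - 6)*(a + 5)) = a + 5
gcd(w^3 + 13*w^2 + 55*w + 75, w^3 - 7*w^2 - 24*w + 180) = w + 5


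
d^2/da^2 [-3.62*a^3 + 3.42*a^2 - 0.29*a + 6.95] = 6.84 - 21.72*a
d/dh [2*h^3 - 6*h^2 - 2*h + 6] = 6*h^2 - 12*h - 2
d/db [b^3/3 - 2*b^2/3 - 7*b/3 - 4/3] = b^2 - 4*b/3 - 7/3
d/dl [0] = 0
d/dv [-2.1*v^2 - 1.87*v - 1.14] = -4.2*v - 1.87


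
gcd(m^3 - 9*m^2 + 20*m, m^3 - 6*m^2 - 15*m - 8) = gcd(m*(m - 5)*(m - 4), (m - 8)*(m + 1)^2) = 1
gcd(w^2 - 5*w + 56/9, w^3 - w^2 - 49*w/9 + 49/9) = w - 7/3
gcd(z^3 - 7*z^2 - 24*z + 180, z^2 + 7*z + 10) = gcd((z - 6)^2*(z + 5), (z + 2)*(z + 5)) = z + 5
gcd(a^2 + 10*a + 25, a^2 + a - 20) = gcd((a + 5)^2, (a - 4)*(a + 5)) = a + 5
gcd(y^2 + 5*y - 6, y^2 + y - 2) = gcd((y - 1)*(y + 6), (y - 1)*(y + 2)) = y - 1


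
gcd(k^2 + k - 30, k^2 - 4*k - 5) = k - 5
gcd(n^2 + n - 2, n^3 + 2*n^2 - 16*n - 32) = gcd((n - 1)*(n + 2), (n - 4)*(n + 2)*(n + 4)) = n + 2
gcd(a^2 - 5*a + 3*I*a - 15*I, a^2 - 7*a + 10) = a - 5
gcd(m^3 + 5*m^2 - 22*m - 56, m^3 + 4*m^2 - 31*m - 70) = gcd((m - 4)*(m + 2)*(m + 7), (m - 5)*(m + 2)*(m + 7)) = m^2 + 9*m + 14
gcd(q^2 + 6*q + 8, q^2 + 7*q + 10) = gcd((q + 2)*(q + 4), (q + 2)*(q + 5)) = q + 2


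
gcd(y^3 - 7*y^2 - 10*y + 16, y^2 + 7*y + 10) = y + 2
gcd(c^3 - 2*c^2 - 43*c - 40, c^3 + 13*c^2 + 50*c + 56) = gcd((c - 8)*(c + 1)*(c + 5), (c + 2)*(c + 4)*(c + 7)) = 1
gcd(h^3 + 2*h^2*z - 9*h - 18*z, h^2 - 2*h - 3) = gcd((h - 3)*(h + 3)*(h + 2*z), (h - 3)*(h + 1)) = h - 3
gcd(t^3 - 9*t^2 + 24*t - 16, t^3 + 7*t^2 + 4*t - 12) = t - 1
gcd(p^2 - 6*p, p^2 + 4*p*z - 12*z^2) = 1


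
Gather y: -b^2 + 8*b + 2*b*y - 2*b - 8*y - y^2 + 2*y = -b^2 + 6*b - y^2 + y*(2*b - 6)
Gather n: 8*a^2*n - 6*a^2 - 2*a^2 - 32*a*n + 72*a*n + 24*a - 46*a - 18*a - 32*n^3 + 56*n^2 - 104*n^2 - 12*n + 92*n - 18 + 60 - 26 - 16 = -8*a^2 - 40*a - 32*n^3 - 48*n^2 + n*(8*a^2 + 40*a + 80)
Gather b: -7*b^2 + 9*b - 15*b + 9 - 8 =-7*b^2 - 6*b + 1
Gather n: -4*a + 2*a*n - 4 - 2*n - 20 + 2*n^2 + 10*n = -4*a + 2*n^2 + n*(2*a + 8) - 24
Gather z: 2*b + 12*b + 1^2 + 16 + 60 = 14*b + 77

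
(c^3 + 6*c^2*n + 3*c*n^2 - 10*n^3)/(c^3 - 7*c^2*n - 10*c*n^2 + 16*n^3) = (c + 5*n)/(c - 8*n)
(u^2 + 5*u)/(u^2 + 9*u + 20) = u/(u + 4)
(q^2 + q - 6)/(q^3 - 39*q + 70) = (q + 3)/(q^2 + 2*q - 35)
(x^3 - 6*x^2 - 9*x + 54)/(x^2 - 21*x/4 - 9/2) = 4*(x^2 - 9)/(4*x + 3)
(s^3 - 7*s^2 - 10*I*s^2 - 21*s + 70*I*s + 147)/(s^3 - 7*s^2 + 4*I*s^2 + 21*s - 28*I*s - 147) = (s - 7*I)/(s + 7*I)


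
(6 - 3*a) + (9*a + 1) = 6*a + 7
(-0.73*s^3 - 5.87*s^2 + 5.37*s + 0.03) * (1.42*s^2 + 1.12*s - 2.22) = -1.0366*s^5 - 9.153*s^4 + 2.6716*s^3 + 19.0884*s^2 - 11.8878*s - 0.0666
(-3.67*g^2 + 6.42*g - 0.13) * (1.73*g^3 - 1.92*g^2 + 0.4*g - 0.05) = -6.3491*g^5 + 18.153*g^4 - 14.0193*g^3 + 3.0011*g^2 - 0.373*g + 0.0065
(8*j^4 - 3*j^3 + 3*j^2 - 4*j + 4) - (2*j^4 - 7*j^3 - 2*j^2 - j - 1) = 6*j^4 + 4*j^3 + 5*j^2 - 3*j + 5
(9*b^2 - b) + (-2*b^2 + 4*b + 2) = 7*b^2 + 3*b + 2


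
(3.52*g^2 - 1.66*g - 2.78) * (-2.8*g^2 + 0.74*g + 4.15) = -9.856*g^4 + 7.2528*g^3 + 21.1636*g^2 - 8.9462*g - 11.537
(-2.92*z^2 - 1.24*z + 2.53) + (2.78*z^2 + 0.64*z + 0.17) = -0.14*z^2 - 0.6*z + 2.7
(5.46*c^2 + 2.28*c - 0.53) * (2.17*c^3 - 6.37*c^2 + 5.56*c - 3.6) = 11.8482*c^5 - 29.8326*c^4 + 14.6839*c^3 - 3.6031*c^2 - 11.1548*c + 1.908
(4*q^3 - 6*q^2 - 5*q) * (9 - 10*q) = -40*q^4 + 96*q^3 - 4*q^2 - 45*q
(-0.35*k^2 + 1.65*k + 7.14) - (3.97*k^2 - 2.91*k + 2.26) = -4.32*k^2 + 4.56*k + 4.88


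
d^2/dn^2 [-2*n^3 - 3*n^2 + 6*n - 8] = -12*n - 6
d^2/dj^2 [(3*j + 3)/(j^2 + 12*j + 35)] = 6*(4*(j + 1)*(j + 6)^2 - (3*j + 13)*(j^2 + 12*j + 35))/(j^2 + 12*j + 35)^3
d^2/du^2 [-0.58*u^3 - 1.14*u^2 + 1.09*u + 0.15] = -3.48*u - 2.28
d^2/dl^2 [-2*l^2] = -4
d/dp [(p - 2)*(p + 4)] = 2*p + 2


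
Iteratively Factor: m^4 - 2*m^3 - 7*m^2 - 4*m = (m - 4)*(m^3 + 2*m^2 + m) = (m - 4)*(m + 1)*(m^2 + m) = (m - 4)*(m + 1)^2*(m)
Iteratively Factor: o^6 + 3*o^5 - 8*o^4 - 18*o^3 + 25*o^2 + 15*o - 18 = (o - 1)*(o^5 + 4*o^4 - 4*o^3 - 22*o^2 + 3*o + 18) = (o - 1)*(o + 3)*(o^4 + o^3 - 7*o^2 - o + 6) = (o - 1)*(o + 1)*(o + 3)*(o^3 - 7*o + 6) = (o - 1)^2*(o + 1)*(o + 3)*(o^2 + o - 6) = (o - 1)^2*(o + 1)*(o + 3)^2*(o - 2)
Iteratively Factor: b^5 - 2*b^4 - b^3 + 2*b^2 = (b + 1)*(b^4 - 3*b^3 + 2*b^2) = b*(b + 1)*(b^3 - 3*b^2 + 2*b) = b*(b - 1)*(b + 1)*(b^2 - 2*b) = b*(b - 2)*(b - 1)*(b + 1)*(b)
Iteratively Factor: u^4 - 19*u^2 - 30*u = (u - 5)*(u^3 + 5*u^2 + 6*u) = (u - 5)*(u + 3)*(u^2 + 2*u) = u*(u - 5)*(u + 3)*(u + 2)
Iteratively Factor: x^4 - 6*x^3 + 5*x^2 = (x - 1)*(x^3 - 5*x^2) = (x - 5)*(x - 1)*(x^2) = x*(x - 5)*(x - 1)*(x)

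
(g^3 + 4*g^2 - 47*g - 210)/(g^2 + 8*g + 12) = (g^2 - 2*g - 35)/(g + 2)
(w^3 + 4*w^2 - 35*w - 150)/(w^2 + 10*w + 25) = w - 6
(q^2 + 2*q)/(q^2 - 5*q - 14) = q/(q - 7)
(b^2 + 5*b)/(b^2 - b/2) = 2*(b + 5)/(2*b - 1)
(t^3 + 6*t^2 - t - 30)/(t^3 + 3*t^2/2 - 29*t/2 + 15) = 2*(t + 3)/(2*t - 3)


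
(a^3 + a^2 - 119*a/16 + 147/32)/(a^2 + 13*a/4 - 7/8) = (16*a^2 - 40*a + 21)/(4*(4*a - 1))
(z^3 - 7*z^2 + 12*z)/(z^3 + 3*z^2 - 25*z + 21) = z*(z - 4)/(z^2 + 6*z - 7)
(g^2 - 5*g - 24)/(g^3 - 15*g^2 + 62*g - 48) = (g + 3)/(g^2 - 7*g + 6)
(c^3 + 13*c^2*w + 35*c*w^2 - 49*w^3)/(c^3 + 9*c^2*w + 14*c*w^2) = (c^2 + 6*c*w - 7*w^2)/(c*(c + 2*w))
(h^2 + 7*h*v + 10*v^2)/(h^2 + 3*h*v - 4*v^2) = (h^2 + 7*h*v + 10*v^2)/(h^2 + 3*h*v - 4*v^2)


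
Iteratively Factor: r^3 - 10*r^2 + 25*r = (r - 5)*(r^2 - 5*r) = r*(r - 5)*(r - 5)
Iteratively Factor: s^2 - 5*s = (s)*(s - 5)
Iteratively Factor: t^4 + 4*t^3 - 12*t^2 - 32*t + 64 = (t + 4)*(t^3 - 12*t + 16) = (t - 2)*(t + 4)*(t^2 + 2*t - 8) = (t - 2)*(t + 4)^2*(t - 2)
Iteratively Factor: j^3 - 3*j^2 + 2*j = (j)*(j^2 - 3*j + 2) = j*(j - 1)*(j - 2)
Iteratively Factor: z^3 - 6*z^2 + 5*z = (z)*(z^2 - 6*z + 5) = z*(z - 5)*(z - 1)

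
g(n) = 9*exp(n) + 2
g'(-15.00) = 0.00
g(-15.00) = 2.00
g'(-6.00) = 0.02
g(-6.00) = 2.02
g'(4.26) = 637.29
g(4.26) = 639.29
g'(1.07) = 26.24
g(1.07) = 28.24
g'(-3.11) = 0.40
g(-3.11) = 2.40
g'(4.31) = 669.96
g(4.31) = 671.96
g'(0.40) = 13.43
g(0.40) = 15.43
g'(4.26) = 637.29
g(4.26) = 639.29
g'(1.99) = 65.84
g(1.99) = 67.84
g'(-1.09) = 3.03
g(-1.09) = 5.03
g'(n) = 9*exp(n)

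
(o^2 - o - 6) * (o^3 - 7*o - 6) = o^5 - o^4 - 13*o^3 + o^2 + 48*o + 36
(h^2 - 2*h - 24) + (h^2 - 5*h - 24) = 2*h^2 - 7*h - 48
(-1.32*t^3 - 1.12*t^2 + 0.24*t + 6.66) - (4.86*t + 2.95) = -1.32*t^3 - 1.12*t^2 - 4.62*t + 3.71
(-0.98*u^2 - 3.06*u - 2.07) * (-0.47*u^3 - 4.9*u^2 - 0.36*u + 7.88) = 0.4606*u^5 + 6.2402*u^4 + 16.3197*u^3 + 3.5222*u^2 - 23.3676*u - 16.3116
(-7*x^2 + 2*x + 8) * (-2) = 14*x^2 - 4*x - 16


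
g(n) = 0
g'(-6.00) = 0.00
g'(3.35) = 0.00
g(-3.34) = 0.00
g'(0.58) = 0.00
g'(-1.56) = 0.00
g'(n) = 0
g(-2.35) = 0.00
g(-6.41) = 0.00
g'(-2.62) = 0.00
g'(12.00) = 0.00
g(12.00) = 0.00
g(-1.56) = 0.00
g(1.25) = 0.00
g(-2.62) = 0.00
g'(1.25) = 0.00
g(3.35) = 0.00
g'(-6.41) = 0.00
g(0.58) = 0.00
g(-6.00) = 0.00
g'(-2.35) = 0.00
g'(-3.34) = 0.00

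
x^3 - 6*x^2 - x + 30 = (x - 5)*(x - 3)*(x + 2)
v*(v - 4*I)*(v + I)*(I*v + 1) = I*v^4 + 4*v^3 + I*v^2 + 4*v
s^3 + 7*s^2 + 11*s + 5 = (s + 1)^2*(s + 5)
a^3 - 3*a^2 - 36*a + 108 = (a - 6)*(a - 3)*(a + 6)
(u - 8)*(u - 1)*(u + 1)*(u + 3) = u^4 - 5*u^3 - 25*u^2 + 5*u + 24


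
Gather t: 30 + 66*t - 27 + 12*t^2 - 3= 12*t^2 + 66*t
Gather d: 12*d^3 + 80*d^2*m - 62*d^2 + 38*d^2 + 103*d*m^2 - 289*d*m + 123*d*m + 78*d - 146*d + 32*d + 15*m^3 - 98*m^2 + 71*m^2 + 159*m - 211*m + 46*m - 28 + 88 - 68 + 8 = 12*d^3 + d^2*(80*m - 24) + d*(103*m^2 - 166*m - 36) + 15*m^3 - 27*m^2 - 6*m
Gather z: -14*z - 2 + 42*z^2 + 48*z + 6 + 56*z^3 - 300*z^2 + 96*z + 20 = 56*z^3 - 258*z^2 + 130*z + 24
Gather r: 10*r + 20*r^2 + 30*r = 20*r^2 + 40*r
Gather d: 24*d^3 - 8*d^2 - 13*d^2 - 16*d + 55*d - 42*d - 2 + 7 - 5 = 24*d^3 - 21*d^2 - 3*d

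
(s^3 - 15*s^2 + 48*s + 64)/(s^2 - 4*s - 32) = (s^2 - 7*s - 8)/(s + 4)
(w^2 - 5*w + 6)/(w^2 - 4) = (w - 3)/(w + 2)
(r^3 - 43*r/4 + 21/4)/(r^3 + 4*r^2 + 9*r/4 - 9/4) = (2*r^2 + r - 21)/(2*r^2 + 9*r + 9)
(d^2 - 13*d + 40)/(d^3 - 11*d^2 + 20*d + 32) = (d - 5)/(d^2 - 3*d - 4)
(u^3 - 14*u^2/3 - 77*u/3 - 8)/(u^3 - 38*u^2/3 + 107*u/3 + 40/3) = (u + 3)/(u - 5)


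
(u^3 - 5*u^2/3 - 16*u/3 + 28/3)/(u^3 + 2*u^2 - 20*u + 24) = (u + 7/3)/(u + 6)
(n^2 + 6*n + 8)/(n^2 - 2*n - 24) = (n + 2)/(n - 6)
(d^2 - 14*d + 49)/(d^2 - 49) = (d - 7)/(d + 7)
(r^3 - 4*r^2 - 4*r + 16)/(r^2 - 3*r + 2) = (r^2 - 2*r - 8)/(r - 1)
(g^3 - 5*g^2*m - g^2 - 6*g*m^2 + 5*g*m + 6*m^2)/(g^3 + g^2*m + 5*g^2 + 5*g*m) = (g^2 - 6*g*m - g + 6*m)/(g*(g + 5))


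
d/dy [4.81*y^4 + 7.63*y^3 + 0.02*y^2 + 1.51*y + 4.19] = 19.24*y^3 + 22.89*y^2 + 0.04*y + 1.51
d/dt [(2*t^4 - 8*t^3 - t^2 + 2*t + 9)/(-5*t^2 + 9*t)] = (-20*t^5 + 94*t^4 - 144*t^3 + t^2 + 90*t - 81)/(t^2*(25*t^2 - 90*t + 81))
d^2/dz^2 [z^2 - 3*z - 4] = 2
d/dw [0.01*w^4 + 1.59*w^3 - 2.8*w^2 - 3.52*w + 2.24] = 0.04*w^3 + 4.77*w^2 - 5.6*w - 3.52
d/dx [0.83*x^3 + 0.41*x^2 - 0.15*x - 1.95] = 2.49*x^2 + 0.82*x - 0.15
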